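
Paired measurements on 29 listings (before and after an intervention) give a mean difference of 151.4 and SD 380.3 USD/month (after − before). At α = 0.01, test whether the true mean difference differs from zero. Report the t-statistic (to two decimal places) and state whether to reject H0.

t = 2.14; fail to reject H0

H0: μ_d = 0; H1: μ_d ≠ 0 (paired t-test on the differences, two-sided).
t = d̄/(s_d/√n) = 151.4/(380.3/√29) = 2.14
df = n − 1 = 28
Two-sided p-value ≈ 0.041
Since p ≈ 0.041 > α = 0.01, fail to reject H0; the data do not provide sufficient evidence against H0.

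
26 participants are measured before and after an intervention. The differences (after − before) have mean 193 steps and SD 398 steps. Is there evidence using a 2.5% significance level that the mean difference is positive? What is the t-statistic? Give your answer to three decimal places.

2.473

H0: μ_d = 0; H1: μ_d > 0 (paired t-test on the differences, right-tailed).
t = d̄/(s_d/√n) = 193/(398/√26) = 2.473
df = n − 1 = 25
p-value = P(T ≥ 2.473) ≈ 0.0103
Since p ≈ 0.0103 < α = 0.025, reject H0; the evidence is statistically significant.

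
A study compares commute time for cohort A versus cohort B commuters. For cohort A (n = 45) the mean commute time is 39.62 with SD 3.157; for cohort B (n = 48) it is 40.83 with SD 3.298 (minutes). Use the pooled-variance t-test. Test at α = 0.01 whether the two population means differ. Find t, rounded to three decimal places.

-1.805

Let group 1 = cohort A, group 2 = cohort B. H0: μ_1 = μ_2; H1: μ_1 ≠ μ_2 (two-sample pooled-variance t-test, two-sided).
s_p² = [(45−1)·3.157² + (48−1)·3.298²]/(45+48−2) = 10.4367
t = (39.62 − 40.83)/√[10.4367·(1/45 + 1/48)] = -1.805
df = n₁ + n₂ − 2 = 91
Two-sided p-value ≈ 0.0744
Since p ≈ 0.0744 > α = 0.01, fail to reject H0; the data do not provide sufficient evidence against H0.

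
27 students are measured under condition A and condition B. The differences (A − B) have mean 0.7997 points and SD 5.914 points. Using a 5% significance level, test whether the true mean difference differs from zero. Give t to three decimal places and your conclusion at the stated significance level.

t = 0.703; fail to reject H0

H0: μ_d = 0; H1: μ_d ≠ 0 (paired t-test on the differences, two-sided).
t = d̄/(s_d/√n) = 0.7997/(5.914/√27) = 0.703
df = n − 1 = 26
Two-sided p-value ≈ 0.489
Since p ≈ 0.489 > α = 0.05, fail to reject H0; the evidence is not statistically significant.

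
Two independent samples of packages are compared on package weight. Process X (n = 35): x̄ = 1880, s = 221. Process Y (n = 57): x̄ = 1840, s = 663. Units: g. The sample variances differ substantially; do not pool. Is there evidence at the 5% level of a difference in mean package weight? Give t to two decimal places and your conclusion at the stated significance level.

t = 0.42; fail to reject H0

Let group 1 = process X, group 2 = process Y. H0: μ_1 = μ_2; H1: μ_1 ≠ μ_2 (Welch's two-sample t-test, two-sided).
t = (x̄_1 − x̄_2)/√(s_1²/n_1 + s_2²/n_2) = (1880 − 1840)/√(221²/35 + 663²/57) = 0.42
Welch–Satterthwaite df ≈ 74.10
Two-sided p-value ≈ 0.6763
Since p ≈ 0.6763 > α = 0.05, fail to reject H0; the data do not provide sufficient evidence against H0.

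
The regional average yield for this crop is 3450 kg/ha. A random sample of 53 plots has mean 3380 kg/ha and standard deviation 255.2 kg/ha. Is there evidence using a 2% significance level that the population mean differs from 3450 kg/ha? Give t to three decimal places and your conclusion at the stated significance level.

t = -1.997; fail to reject H0

H0: μ = 3450; H1: μ ≠ 3450 (one-sample t-test, two-sided).
t = (x̄ − μ₀)/(s/√n) = (3380 − 3450)/(255.2/√53) = -1.997
df = n − 1 = 52
Two-sided p-value ≈ 0.051
Since p ≈ 0.051 > α = 0.02, fail to reject H0; the data do not provide sufficient evidence against H0.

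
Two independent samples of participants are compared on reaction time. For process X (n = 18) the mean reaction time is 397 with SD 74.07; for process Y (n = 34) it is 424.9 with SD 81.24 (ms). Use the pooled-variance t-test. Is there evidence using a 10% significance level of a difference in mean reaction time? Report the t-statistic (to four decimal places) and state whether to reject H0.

t = -1.2135; fail to reject H0

Let group 1 = process X, group 2 = process Y. H0: μ_1 = μ_2; H1: μ_1 ≠ μ_2 (two-sample pooled-variance t-test, two-sided).
s_p² = [(18−1)·74.07² + (34−1)·81.24²]/(18+34−2) = 6221.32
t = (397 − 424.9)/√[6221.32·(1/18 + 1/34)] = -1.2135
df = n₁ + n₂ − 2 = 50
Two-sided p-value ≈ 0.231
Since p ≈ 0.231 > α = 0.1, fail to reject H0; the evidence is not statistically significant.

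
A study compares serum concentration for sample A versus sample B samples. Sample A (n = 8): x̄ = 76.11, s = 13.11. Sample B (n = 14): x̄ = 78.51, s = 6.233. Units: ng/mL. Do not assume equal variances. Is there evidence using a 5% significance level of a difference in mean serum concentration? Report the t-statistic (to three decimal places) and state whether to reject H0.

Let group 1 = sample A, group 2 = sample B. H0: μ_1 = μ_2; H1: μ_1 ≠ μ_2 (Welch's two-sample t-test, two-sided).
t = (x̄_1 − x̄_2)/√(s_1²/n_1 + s_2²/n_2) = (76.11 − 78.51)/√(13.11²/8 + 6.233²/14) = -0.487
Welch–Satterthwaite df ≈ 8.85
Two-sided p-value ≈ 0.638
Since p ≈ 0.638 > α = 0.05, fail to reject H0; the data do not provide sufficient evidence against H0.

t = -0.487; fail to reject H0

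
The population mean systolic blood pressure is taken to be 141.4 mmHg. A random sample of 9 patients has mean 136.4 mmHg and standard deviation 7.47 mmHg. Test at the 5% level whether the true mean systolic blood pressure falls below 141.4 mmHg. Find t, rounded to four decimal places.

-2.0080

H0: μ = 141.4; H1: μ < 141.4 (one-sample t-test, left-tailed).
t = (x̄ − μ₀)/(s/√n) = (136.4 − 141.4)/(7.47/√9) = -2.0080
df = n − 1 = 8
p-value = P(T ≤ -2.0080) ≈ 0.0398
Since p ≈ 0.0398 < α = 0.05, reject H0; the evidence is statistically significant.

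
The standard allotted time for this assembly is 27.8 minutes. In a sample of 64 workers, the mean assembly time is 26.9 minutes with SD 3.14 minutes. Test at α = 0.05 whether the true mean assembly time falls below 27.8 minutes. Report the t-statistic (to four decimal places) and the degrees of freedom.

H0: μ = 27.8; H1: μ < 27.8 (one-sample t-test, left-tailed).
t = (x̄ − μ₀)/(s/√n) = (26.9 − 27.8)/(3.14/√64) = -2.2930
df = n − 1 = 63
p-value = P(T ≤ -2.2930) ≈ 0.013
Since p ≈ 0.013 < α = 0.05, reject H0; the data support H1.

t = -2.2930, df = 63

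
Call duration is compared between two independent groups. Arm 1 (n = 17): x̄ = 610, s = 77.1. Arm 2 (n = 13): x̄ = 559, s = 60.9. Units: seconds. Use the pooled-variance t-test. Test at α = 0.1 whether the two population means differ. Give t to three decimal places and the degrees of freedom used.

t = 1.960, df = 28

Let group 1 = arm 1, group 2 = arm 2. H0: μ_1 = μ_2; H1: μ_1 ≠ μ_2 (two-sample pooled-variance t-test, two-sided).
s_p² = [(17−1)·77.1² + (13−1)·60.9²]/(17+13−2) = 4986.3
t = (610 − 559)/√[4986.3·(1/17 + 1/13)] = 1.960
df = n₁ + n₂ − 2 = 28
Two-sided p-value ≈ 0.060
Since p ≈ 0.060 < α = 0.1, reject H0; the evidence is statistically significant.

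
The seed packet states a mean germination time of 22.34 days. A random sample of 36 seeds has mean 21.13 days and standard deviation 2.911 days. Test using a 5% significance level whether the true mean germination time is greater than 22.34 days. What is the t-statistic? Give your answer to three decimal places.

H0: μ = 22.34; H1: μ > 22.34 (one-sample t-test, right-tailed).
t = (x̄ − μ₀)/(s/√n) = (21.13 − 22.34)/(2.911/√36) = -2.494
df = n − 1 = 35
p-value = P(T ≥ -2.494) ≈ 0.9912
Since p ≈ 0.9912 > α = 0.05, fail to reject H0; the evidence is not statistically significant.

-2.494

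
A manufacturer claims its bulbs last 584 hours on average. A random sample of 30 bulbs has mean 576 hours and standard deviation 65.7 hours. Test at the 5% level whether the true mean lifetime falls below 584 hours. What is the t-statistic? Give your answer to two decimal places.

H0: μ = 584; H1: μ < 584 (one-sample t-test, left-tailed).
t = (x̄ − μ₀)/(s/√n) = (576 − 584)/(65.7/√30) = -0.67
df = n − 1 = 29
p-value = P(T ≤ -0.67) ≈ 0.2550
Since p ≈ 0.2550 > α = 0.05, fail to reject H0; the evidence is not statistically significant.

-0.67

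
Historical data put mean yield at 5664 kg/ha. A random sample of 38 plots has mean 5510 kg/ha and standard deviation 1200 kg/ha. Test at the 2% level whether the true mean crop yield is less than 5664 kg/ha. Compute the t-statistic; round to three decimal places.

-0.791

H0: μ = 5664; H1: μ < 5664 (one-sample t-test, left-tailed).
t = (x̄ − μ₀)/(s/√n) = (5510 − 5664)/(1200/√38) = -0.791
df = n − 1 = 37
p-value = P(T ≤ -0.791) ≈ 0.2170
Since p ≈ 0.2170 > α = 0.02, fail to reject H0; the evidence is not statistically significant.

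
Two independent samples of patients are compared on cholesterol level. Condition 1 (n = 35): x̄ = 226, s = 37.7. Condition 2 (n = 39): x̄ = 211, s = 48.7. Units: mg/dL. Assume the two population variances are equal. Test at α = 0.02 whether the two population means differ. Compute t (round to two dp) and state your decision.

t = 1.47; fail to reject H0

Let group 1 = condition 1, group 2 = condition 2. H0: μ_1 = μ_2; H1: μ_1 ≠ μ_2 (two-sample pooled-variance t-test, two-sided).
s_p² = [(35−1)·37.7² + (39−1)·48.7²]/(35+39−2) = 1922.89
t = (226 − 211)/√[1922.89·(1/35 + 1/39)] = 1.47
df = n₁ + n₂ − 2 = 72
Two-sided p-value ≈ 0.146
Since p ≈ 0.146 > α = 0.02, fail to reject H0; the data do not provide sufficient evidence against H0.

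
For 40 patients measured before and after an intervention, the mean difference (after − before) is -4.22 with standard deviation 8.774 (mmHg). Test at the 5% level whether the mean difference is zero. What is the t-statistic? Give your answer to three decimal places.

H0: μ_d = 0; H1: μ_d ≠ 0 (paired t-test on the differences, two-sided).
t = d̄/(s_d/√n) = -4.22/(8.774/√40) = -3.042
df = n − 1 = 39
Two-sided p-value ≈ 0.0042
Since p ≈ 0.0042 < α = 0.05, reject H0; the evidence is statistically significant.

-3.042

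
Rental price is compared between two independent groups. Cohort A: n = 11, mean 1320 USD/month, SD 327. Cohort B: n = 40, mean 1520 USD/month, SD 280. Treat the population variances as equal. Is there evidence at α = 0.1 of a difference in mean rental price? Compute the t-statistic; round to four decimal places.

Let group 1 = cohort A, group 2 = cohort B. H0: μ_1 = μ_2; H1: μ_1 ≠ μ_2 (two-sample pooled-variance t-test, two-sided).
s_p² = [(11−1)·327² + (40−1)·280²]/(11+40−2) = 84222.2
t = (1320 − 1520)/√[84222.2·(1/11 + 1/40)] = -2.0242
df = n₁ + n₂ − 2 = 49
Two-sided p-value ≈ 0.0484
Since p ≈ 0.0484 < α = 0.1, reject H0; the data support H1.

-2.0242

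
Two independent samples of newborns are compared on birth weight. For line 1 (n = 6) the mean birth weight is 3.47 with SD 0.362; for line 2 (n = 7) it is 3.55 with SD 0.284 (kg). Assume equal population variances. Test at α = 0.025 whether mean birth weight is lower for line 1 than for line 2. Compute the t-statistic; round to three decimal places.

-0.447

Let group 1 = line 1, group 2 = line 2. H0: μ_1 = μ_2; H1: μ_1 < μ_2 (two-sample pooled-variance t-test, left-tailed).
s_p² = [(6−1)·0.362² + (7−1)·0.284²]/(6+7−2) = 0.10356
t = (3.47 − 3.55)/√[0.10356·(1/6 + 1/7)] = -0.447
df = n₁ + n₂ − 2 = 11
p-value = P(T ≤ -0.447) ≈ 0.3318
Since p ≈ 0.3318 > α = 0.025, fail to reject H0; the data do not provide sufficient evidence against H0.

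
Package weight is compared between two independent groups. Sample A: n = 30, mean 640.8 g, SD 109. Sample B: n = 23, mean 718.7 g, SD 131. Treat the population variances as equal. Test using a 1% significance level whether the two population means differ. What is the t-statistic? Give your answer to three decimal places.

-2.362

Let group 1 = sample A, group 2 = sample B. H0: μ_1 = μ_2; H1: μ_1 ≠ μ_2 (two-sample pooled-variance t-test, two-sided).
s_p² = [(30−1)·109² + (23−1)·131²]/(30+23−2) = 14158.6
t = (640.8 − 718.7)/√[14158.6·(1/30 + 1/23)] = -2.362
df = n₁ + n₂ − 2 = 51
Two-sided p-value ≈ 0.022
Since p ≈ 0.022 > α = 0.01, fail to reject H0; the data do not provide sufficient evidence against H0.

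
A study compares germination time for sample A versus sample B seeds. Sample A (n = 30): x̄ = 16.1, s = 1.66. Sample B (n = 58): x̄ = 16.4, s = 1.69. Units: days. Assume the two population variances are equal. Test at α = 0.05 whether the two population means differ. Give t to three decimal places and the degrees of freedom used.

Let group 1 = sample A, group 2 = sample B. H0: μ_1 = μ_2; H1: μ_1 ≠ μ_2 (two-sample pooled-variance t-test, two-sided).
s_p² = [(30−1)·1.66² + (58−1)·1.69²]/(30+58−2) = 2.82221
t = (16.1 − 16.4)/√[2.82221·(1/30 + 1/58)] = -0.794
df = n₁ + n₂ − 2 = 86
Two-sided p-value ≈ 0.429
Since p ≈ 0.429 > α = 0.05, fail to reject H0; the data do not provide sufficient evidence against H0.

t = -0.794, df = 86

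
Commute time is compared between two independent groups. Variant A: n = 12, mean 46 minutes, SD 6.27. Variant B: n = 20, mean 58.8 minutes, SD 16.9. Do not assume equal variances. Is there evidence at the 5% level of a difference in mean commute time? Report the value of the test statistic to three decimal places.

-3.055

Let group 1 = variant A, group 2 = variant B. H0: μ_1 = μ_2; H1: μ_1 ≠ μ_2 (Welch's two-sample t-test, two-sided).
t = (x̄_1 − x̄_2)/√(s_1²/n_1 + s_2²/n_2) = (46 − 58.8)/√(6.27²/12 + 16.9²/20) = -3.055
Welch–Satterthwaite df ≈ 26.32
Two-sided p-value ≈ 0.005
Since p ≈ 0.005 < α = 0.05, reject H0; the data support H1.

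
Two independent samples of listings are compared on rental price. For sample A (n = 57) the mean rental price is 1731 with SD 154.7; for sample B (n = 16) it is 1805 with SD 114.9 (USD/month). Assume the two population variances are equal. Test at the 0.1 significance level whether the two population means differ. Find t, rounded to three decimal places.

Let group 1 = sample A, group 2 = sample B. H0: μ_1 = μ_2; H1: μ_1 ≠ μ_2 (two-sample pooled-variance t-test, two-sided).
s_p² = [(57−1)·154.7² + (16−1)·114.9²]/(57+16−2) = 21665.2
t = (1731 − 1805)/√[21665.2·(1/57 + 1/16)] = -1.777
df = n₁ + n₂ − 2 = 71
Two-sided p-value ≈ 0.080
Since p ≈ 0.080 < α = 0.1, reject H0; the data support H1.

-1.777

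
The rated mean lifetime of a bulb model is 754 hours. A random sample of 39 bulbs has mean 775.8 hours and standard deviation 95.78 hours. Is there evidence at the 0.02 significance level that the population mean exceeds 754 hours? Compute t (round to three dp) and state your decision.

H0: μ = 754; H1: μ > 754 (one-sample t-test, right-tailed).
t = (x̄ − μ₀)/(s/√n) = (775.8 − 754)/(95.78/√39) = 1.421
df = n − 1 = 38
p-value = P(T ≥ 1.421) ≈ 0.0817
Since p ≈ 0.0817 > α = 0.02, fail to reject H0; the evidence is not statistically significant.

t = 1.421; fail to reject H0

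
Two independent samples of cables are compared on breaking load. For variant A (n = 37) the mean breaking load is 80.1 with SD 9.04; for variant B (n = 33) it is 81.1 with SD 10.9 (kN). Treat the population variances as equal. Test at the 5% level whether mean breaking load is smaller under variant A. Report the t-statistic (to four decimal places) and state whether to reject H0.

t = -0.4194; fail to reject H0

Let group 1 = variant A, group 2 = variant B. H0: μ_1 = μ_2; H1: μ_1 < μ_2 (two-sample pooled-variance t-test, left-tailed).
s_p² = [(37−1)·9.04² + (33−1)·10.9²]/(37+33−2) = 99.175
t = (80.1 − 81.1)/√[99.175·(1/37 + 1/33)] = -0.4194
df = n₁ + n₂ − 2 = 68
p-value = P(T ≤ -0.4194) ≈ 0.3381
Since p ≈ 0.3381 > α = 0.05, fail to reject H0; the evidence is not statistically significant.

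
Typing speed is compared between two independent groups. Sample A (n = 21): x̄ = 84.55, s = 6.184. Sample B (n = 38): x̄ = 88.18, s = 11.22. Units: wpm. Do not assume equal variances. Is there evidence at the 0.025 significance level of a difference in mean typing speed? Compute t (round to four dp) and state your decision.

t = -1.6021; fail to reject H0

Let group 1 = sample A, group 2 = sample B. H0: μ_1 = μ_2; H1: μ_1 ≠ μ_2 (Welch's two-sample t-test, two-sided).
t = (x̄_1 − x̄_2)/√(s_1²/n_1 + s_2²/n_2) = (84.55 − 88.18)/√(6.184²/21 + 11.22²/38) = -1.6021
Welch–Satterthwaite df ≈ 57.00
Two-sided p-value ≈ 0.115
Since p ≈ 0.115 > α = 0.025, fail to reject H0; the evidence is not statistically significant.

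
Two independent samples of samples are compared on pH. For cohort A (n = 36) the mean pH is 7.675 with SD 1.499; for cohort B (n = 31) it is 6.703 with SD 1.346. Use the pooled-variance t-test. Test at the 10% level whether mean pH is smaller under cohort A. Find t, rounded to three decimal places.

2.773

Let group 1 = cohort A, group 2 = cohort B. H0: μ_1 = μ_2; H1: μ_1 < μ_2 (two-sample pooled-variance t-test, left-tailed).
s_p² = [(36−1)·1.499² + (31−1)·1.346²]/(36+31−2) = 2.0461
t = (7.675 − 6.703)/√[2.0461·(1/36 + 1/31)] = 2.773
df = n₁ + n₂ − 2 = 65
p-value = P(T ≤ 2.773) ≈ 0.9964
Since p ≈ 0.9964 > α = 0.1, fail to reject H0; the evidence is not statistically significant.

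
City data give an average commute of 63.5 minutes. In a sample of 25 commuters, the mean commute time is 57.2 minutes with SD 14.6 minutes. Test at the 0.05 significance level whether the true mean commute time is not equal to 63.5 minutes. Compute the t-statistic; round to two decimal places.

H0: μ = 63.5; H1: μ ≠ 63.5 (one-sample t-test, two-sided).
t = (x̄ − μ₀)/(s/√n) = (57.2 − 63.5)/(14.6/√25) = -2.16
df = n − 1 = 24
Two-sided p-value ≈ 0.0412
Since p ≈ 0.0412 < α = 0.05, reject H0; the evidence is statistically significant.

-2.16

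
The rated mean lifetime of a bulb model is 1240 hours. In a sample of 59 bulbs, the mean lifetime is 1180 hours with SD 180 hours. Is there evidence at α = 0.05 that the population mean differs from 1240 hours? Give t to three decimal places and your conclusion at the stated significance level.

t = -2.560; reject H0

H0: μ = 1240; H1: μ ≠ 1240 (one-sample t-test, two-sided).
t = (x̄ − μ₀)/(s/√n) = (1180 − 1240)/(180/√59) = -2.560
df = n − 1 = 58
Two-sided p-value ≈ 0.013
Since p ≈ 0.013 < α = 0.05, reject H0; the evidence is statistically significant.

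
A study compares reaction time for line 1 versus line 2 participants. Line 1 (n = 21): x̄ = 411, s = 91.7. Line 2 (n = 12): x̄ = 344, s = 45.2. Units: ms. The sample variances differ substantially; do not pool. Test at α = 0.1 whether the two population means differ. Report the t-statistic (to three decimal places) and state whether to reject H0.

t = 2.805; reject H0

Let group 1 = line 1, group 2 = line 2. H0: μ_1 = μ_2; H1: μ_1 ≠ μ_2 (Welch's two-sample t-test, two-sided).
t = (x̄_1 − x̄_2)/√(s_1²/n_1 + s_2²/n_2) = (411 − 344)/√(91.7²/21 + 45.2²/12) = 2.805
Welch–Satterthwaite df ≈ 30.57
Two-sided p-value ≈ 0.0087
Since p ≈ 0.0087 < α = 0.1, reject H0; the evidence is statistically significant.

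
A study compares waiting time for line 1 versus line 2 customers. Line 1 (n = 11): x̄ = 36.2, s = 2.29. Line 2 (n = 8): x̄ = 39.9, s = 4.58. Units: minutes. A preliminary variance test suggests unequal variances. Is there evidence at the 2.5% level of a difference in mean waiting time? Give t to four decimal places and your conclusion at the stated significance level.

Let group 1 = line 1, group 2 = line 2. H0: μ_1 = μ_2; H1: μ_1 ≠ μ_2 (Welch's two-sample t-test, two-sided).
t = (x̄_1 − x̄_2)/√(s_1²/n_1 + s_2²/n_2) = (36.2 − 39.9)/√(2.29²/11 + 4.58²/8) = -2.1019
Welch–Satterthwaite df ≈ 9.56
Two-sided p-value ≈ 0.063
Since p ≈ 0.063 > α = 0.025, fail to reject H0; the data do not provide sufficient evidence against H0.

t = -2.1019; fail to reject H0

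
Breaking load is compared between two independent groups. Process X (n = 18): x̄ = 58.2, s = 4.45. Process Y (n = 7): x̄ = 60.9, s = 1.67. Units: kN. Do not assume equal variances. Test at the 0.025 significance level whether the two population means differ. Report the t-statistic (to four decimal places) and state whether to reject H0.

Let group 1 = process X, group 2 = process Y. H0: μ_1 = μ_2; H1: μ_1 ≠ μ_2 (Welch's two-sample t-test, two-sided).
t = (x̄_1 − x̄_2)/√(s_1²/n_1 + s_2²/n_2) = (58.2 − 60.9)/√(4.45²/18 + 1.67²/7) = -2.2056
Welch–Satterthwaite df ≈ 23.00
Two-sided p-value ≈ 0.0377
Since p ≈ 0.0377 > α = 0.025, fail to reject H0; the data do not provide sufficient evidence against H0.

t = -2.2056; fail to reject H0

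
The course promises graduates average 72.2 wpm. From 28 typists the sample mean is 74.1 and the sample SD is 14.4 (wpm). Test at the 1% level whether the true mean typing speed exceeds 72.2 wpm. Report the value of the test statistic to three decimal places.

0.698

H0: μ = 72.2; H1: μ > 72.2 (one-sample t-test, right-tailed).
t = (x̄ − μ₀)/(s/√n) = (74.1 − 72.2)/(14.4/√28) = 0.698
df = n − 1 = 27
p-value = P(T ≥ 0.698) ≈ 0.246
Since p ≈ 0.246 > α = 0.01, fail to reject H0; the data do not provide sufficient evidence against H0.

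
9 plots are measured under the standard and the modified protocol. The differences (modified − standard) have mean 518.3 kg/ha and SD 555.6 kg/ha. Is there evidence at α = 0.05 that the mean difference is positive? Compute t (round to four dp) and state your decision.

t = 2.7986; reject H0

H0: μ_d = 0; H1: μ_d > 0 (paired t-test on the differences, right-tailed).
t = d̄/(s_d/√n) = 518.3/(555.6/√9) = 2.7986
df = n − 1 = 8
p-value = P(T ≥ 2.7986) ≈ 0.012
Since p ≈ 0.012 < α = 0.05, reject H0; the evidence is statistically significant.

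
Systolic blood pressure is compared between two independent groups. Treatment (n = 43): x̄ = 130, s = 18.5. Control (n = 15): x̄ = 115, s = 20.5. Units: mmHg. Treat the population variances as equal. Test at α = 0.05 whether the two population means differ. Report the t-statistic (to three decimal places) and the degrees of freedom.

Let group 1 = treatment, group 2 = control. H0: μ_1 = μ_2; H1: μ_1 ≠ μ_2 (two-sample pooled-variance t-test, two-sided).
s_p² = [(43−1)·18.5² + (15−1)·20.5²]/(43+15−2) = 361.75
t = (130 − 115)/√[361.75·(1/43 + 1/15)] = 2.630
df = n₁ + n₂ − 2 = 56
Two-sided p-value ≈ 0.0110
Since p ≈ 0.0110 < α = 0.05, reject H0; the evidence is statistically significant.

t = 2.630, df = 56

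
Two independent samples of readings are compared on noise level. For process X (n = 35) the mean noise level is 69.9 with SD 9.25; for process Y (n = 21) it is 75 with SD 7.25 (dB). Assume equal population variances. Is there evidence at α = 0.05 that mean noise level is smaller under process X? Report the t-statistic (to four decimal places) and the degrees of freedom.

Let group 1 = process X, group 2 = process Y. H0: μ_1 = μ_2; H1: μ_1 < μ_2 (two-sample pooled-variance t-test, left-tailed).
s_p² = [(35−1)·9.25² + (21−1)·7.25²]/(35+21−2) = 73.3403
t = (69.9 − 75)/√[73.3403·(1/35 + 1/21)] = -2.1575
df = n₁ + n₂ − 2 = 54
p-value = P(T ≤ -2.1575) ≈ 0.018
Since p ≈ 0.018 < α = 0.05, reject H0; the evidence is statistically significant.

t = -2.1575, df = 54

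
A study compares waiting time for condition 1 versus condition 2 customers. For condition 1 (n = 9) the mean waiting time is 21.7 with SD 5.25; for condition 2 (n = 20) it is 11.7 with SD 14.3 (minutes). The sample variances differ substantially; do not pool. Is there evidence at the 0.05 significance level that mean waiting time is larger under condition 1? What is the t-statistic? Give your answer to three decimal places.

2.743

Let group 1 = condition 1, group 2 = condition 2. H0: μ_1 = μ_2; H1: μ_1 > μ_2 (Welch's two-sample t-test, right-tailed).
t = (x̄_1 − x̄_2)/√(s_1²/n_1 + s_2²/n_2) = (21.7 − 11.7)/√(5.25²/9 + 14.3²/20) = 2.743
Welch–Satterthwaite df ≈ 26.45
p-value = P(T ≥ 2.743) ≈ 0.0054
Since p ≈ 0.0054 < α = 0.05, reject H0; the data support H1.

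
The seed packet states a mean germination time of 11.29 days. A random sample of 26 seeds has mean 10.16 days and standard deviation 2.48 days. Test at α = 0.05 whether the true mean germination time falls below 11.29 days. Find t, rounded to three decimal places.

H0: μ = 11.29; H1: μ < 11.29 (one-sample t-test, left-tailed).
t = (x̄ − μ₀)/(s/√n) = (10.16 − 11.29)/(2.48/√26) = -2.323
df = n − 1 = 25
p-value = P(T ≤ -2.323) ≈ 0.014
Since p ≈ 0.014 < α = 0.05, reject H0; the data support H1.

-2.323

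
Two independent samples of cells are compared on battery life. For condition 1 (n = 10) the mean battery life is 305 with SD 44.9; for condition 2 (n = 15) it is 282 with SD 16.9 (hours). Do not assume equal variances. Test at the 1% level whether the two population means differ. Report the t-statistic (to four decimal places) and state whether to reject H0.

Let group 1 = condition 1, group 2 = condition 2. H0: μ_1 = μ_2; H1: μ_1 ≠ μ_2 (Welch's two-sample t-test, two-sided).
t = (x̄_1 − x̄_2)/√(s_1²/n_1 + s_2²/n_2) = (305 − 282)/√(44.9²/10 + 16.9²/15) = 1.5484
Welch–Satterthwaite df ≈ 10.72
Two-sided p-value ≈ 0.151
Since p ≈ 0.151 > α = 0.01, fail to reject H0; the evidence is not statistically significant.

t = 1.5484; fail to reject H0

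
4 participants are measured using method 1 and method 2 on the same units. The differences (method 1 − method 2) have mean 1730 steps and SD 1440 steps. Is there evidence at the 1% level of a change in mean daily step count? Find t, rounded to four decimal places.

H0: μ_d = 0; H1: μ_d ≠ 0 (paired t-test on the differences, two-sided).
t = d̄/(s_d/√n) = 1730/(1440/√4) = 2.4028
df = n − 1 = 3
Two-sided p-value ≈ 0.096
Since p ≈ 0.096 > α = 0.01, fail to reject H0; the data do not provide sufficient evidence against H0.

2.4028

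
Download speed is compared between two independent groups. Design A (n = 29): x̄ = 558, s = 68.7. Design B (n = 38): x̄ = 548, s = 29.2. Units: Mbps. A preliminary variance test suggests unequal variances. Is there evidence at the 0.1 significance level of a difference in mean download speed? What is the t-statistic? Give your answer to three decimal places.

Let group 1 = design A, group 2 = design B. H0: μ_1 = μ_2; H1: μ_1 ≠ μ_2 (Welch's two-sample t-test, two-sided).
t = (x̄_1 − x̄_2)/√(s_1²/n_1 + s_2²/n_2) = (558 − 548)/√(68.7²/29 + 29.2²/38) = 0.735
Welch–Satterthwaite df ≈ 35.74
Two-sided p-value ≈ 0.467
Since p ≈ 0.467 > α = 0.1, fail to reject H0; the evidence is not statistically significant.

0.735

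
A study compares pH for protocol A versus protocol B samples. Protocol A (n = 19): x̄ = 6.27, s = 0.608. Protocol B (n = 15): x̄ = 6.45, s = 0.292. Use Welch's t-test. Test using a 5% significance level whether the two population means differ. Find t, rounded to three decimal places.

Let group 1 = protocol A, group 2 = protocol B. H0: μ_1 = μ_2; H1: μ_1 ≠ μ_2 (Welch's two-sample t-test, two-sided).
t = (x̄_1 − x̄_2)/√(s_1²/n_1 + s_2²/n_2) = (6.27 − 6.45)/√(0.608²/19 + 0.292²/15) = -1.135
Welch–Satterthwaite df ≈ 27.08
Two-sided p-value ≈ 0.2662
Since p ≈ 0.2662 > α = 0.05, fail to reject H0; the evidence is not statistically significant.

-1.135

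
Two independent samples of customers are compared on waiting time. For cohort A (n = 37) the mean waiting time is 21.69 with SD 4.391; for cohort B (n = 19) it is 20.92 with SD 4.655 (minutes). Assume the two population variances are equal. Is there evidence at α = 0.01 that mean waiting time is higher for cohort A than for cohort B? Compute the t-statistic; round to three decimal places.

Let group 1 = cohort A, group 2 = cohort B. H0: μ_1 = μ_2; H1: μ_1 > μ_2 (two-sample pooled-variance t-test, right-tailed).
s_p² = [(37−1)·4.391² + (19−1)·4.655²]/(37+19−2) = 20.0769
t = (21.69 − 20.92)/√[20.0769·(1/37 + 1/19)] = 0.609
df = n₁ + n₂ − 2 = 54
p-value = P(T ≥ 0.609) ≈ 0.2726
Since p ≈ 0.2726 > α = 0.01, fail to reject H0; the data do not provide sufficient evidence against H0.

0.609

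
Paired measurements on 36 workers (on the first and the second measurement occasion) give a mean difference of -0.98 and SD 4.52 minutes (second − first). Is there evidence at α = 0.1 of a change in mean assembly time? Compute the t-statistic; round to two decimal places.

H0: μ_d = 0; H1: μ_d ≠ 0 (paired t-test on the differences, two-sided).
t = d̄/(s_d/√n) = -0.98/(4.52/√36) = -1.30
df = n − 1 = 35
Two-sided p-value ≈ 0.202
Since p ≈ 0.202 > α = 0.1, fail to reject H0; the data do not provide sufficient evidence against H0.

-1.30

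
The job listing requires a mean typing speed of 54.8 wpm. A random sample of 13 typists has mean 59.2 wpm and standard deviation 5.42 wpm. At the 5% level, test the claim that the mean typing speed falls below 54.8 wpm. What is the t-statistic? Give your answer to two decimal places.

2.93

H0: μ = 54.8; H1: μ < 54.8 (one-sample t-test, left-tailed).
t = (x̄ − μ₀)/(s/√n) = (59.2 − 54.8)/(5.42/√13) = 2.93
df = n − 1 = 12
p-value = P(T ≤ 2.93) ≈ 0.9937
Since p ≈ 0.9937 > α = 0.05, fail to reject H0; the evidence is not statistically significant.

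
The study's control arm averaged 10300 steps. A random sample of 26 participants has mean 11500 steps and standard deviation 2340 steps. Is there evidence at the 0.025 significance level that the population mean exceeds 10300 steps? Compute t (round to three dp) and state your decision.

t = 2.615; reject H0

H0: μ = 10300; H1: μ > 10300 (one-sample t-test, right-tailed).
t = (x̄ − μ₀)/(s/√n) = (11500 − 10300)/(2340/√26) = 2.615
df = n − 1 = 25
p-value = P(T ≥ 2.615) ≈ 0.007
Since p ≈ 0.007 < α = 0.025, reject H0; the data support H1.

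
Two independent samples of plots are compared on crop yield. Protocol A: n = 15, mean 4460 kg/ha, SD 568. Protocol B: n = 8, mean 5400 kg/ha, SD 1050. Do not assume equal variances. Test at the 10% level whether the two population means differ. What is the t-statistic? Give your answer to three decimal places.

Let group 1 = protocol A, group 2 = protocol B. H0: μ_1 = μ_2; H1: μ_1 ≠ μ_2 (Welch's two-sample t-test, two-sided).
t = (x̄_1 − x̄_2)/√(s_1²/n_1 + s_2²/n_2) = (4460 − 5400)/√(568²/15 + 1050²/8) = -2.355
Welch–Satterthwaite df ≈ 9.24
Two-sided p-value ≈ 0.042
Since p ≈ 0.042 < α = 0.1, reject H0; the evidence is statistically significant.

-2.355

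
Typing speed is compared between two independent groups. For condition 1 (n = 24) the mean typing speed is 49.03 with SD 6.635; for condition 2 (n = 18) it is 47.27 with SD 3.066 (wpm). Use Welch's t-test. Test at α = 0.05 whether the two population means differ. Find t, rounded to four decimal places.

Let group 1 = condition 1, group 2 = condition 2. H0: μ_1 = μ_2; H1: μ_1 ≠ μ_2 (Welch's two-sample t-test, two-sided).
t = (x̄_1 − x̄_2)/√(s_1²/n_1 + s_2²/n_2) = (49.03 − 47.27)/√(6.635²/24 + 3.066²/18) = 1.1465
Welch–Satterthwaite df ≈ 34.21
Two-sided p-value ≈ 0.2595
Since p ≈ 0.2595 > α = 0.05, fail to reject H0; the evidence is not statistically significant.

1.1465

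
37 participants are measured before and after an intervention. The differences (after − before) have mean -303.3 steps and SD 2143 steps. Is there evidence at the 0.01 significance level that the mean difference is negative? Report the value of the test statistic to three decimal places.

H0: μ_d = 0; H1: μ_d < 0 (paired t-test on the differences, left-tailed).
t = d̄/(s_d/√n) = -303.3/(2143/√37) = -0.861
df = n − 1 = 36
p-value = P(T ≤ -0.861) ≈ 0.1975
Since p ≈ 0.1975 > α = 0.01, fail to reject H0; the data do not provide sufficient evidence against H0.

-0.861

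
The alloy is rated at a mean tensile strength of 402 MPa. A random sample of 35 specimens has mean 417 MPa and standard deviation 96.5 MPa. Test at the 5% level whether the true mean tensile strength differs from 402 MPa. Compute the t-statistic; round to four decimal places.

0.9196

H0: μ = 402; H1: μ ≠ 402 (one-sample t-test, two-sided).
t = (x̄ − μ₀)/(s/√n) = (417 − 402)/(96.5/√35) = 0.9196
df = n − 1 = 34
Two-sided p-value ≈ 0.364
Since p ≈ 0.364 > α = 0.05, fail to reject H0; the data do not provide sufficient evidence against H0.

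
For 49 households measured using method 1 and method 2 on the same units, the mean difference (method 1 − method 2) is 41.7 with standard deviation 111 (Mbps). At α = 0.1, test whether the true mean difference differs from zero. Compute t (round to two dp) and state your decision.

t = 2.63; reject H0

H0: μ_d = 0; H1: μ_d ≠ 0 (paired t-test on the differences, two-sided).
t = d̄/(s_d/√n) = 41.7/(111/√49) = 2.63
df = n − 1 = 48
Two-sided p-value ≈ 0.0114
Since p ≈ 0.0114 < α = 0.1, reject H0; the data support H1.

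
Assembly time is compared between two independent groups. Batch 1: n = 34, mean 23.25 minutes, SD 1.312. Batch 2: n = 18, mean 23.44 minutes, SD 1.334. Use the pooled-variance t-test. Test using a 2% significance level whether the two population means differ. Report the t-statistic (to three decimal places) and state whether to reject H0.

Let group 1 = batch 1, group 2 = batch 2. H0: μ_1 = μ_2; H1: μ_1 ≠ μ_2 (two-sample pooled-variance t-test, two-sided).
s_p² = [(34−1)·1.312² + (18−1)·1.334²]/(34+18−2) = 1.74114
t = (23.25 − 23.44)/√[1.74114·(1/34 + 1/18)] = -0.494
df = n₁ + n₂ − 2 = 50
Two-sided p-value ≈ 0.623
Since p ≈ 0.623 > α = 0.02, fail to reject H0; the evidence is not statistically significant.

t = -0.494; fail to reject H0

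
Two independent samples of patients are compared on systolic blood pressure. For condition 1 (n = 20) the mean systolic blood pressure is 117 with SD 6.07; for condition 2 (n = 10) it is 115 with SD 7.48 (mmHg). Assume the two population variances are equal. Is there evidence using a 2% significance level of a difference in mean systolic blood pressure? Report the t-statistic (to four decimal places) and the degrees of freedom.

t = 0.7876, df = 28

Let group 1 = condition 1, group 2 = condition 2. H0: μ_1 = μ_2; H1: μ_1 ≠ μ_2 (two-sample pooled-variance t-test, two-sided).
s_p² = [(20−1)·6.07² + (10−1)·7.48²]/(20+10−2) = 42.986
t = (117 − 115)/√[42.986·(1/20 + 1/10)] = 0.7876
df = n₁ + n₂ − 2 = 28
Two-sided p-value ≈ 0.4375
Since p ≈ 0.4375 > α = 0.02, fail to reject H0; the data do not provide sufficient evidence against H0.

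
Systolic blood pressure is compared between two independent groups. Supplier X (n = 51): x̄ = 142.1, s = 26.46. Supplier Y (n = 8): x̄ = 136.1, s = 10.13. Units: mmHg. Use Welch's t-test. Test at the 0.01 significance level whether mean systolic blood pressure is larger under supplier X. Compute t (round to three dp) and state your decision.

Let group 1 = supplier X, group 2 = supplier Y. H0: μ_1 = μ_2; H1: μ_1 > μ_2 (Welch's two-sample t-test, right-tailed).
t = (x̄_1 − x̄_2)/√(s_1²/n_1 + s_2²/n_2) = (142.1 − 136.1)/√(26.46²/51 + 10.13²/8) = 1.164
Welch–Satterthwaite df ≈ 25.86
p-value = P(T ≥ 1.164) ≈ 0.1275
Since p ≈ 0.1275 > α = 0.01, fail to reject H0; the data do not provide sufficient evidence against H0.

t = 1.164; fail to reject H0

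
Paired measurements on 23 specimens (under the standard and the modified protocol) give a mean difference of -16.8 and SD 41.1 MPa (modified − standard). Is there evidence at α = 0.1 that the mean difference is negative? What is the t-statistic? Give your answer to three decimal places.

-1.960

H0: μ_d = 0; H1: μ_d < 0 (paired t-test on the differences, left-tailed).
t = d̄/(s_d/√n) = -16.8/(41.1/√23) = -1.960
df = n − 1 = 22
p-value = P(T ≤ -1.960) ≈ 0.031
Since p ≈ 0.031 < α = 0.1, reject H0; the evidence is statistically significant.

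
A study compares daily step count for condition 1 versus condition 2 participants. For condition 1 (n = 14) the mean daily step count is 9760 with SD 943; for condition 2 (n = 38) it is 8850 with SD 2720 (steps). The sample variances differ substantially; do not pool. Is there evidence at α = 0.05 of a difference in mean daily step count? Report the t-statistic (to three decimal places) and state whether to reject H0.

Let group 1 = condition 1, group 2 = condition 2. H0: μ_1 = μ_2; H1: μ_1 ≠ μ_2 (Welch's two-sample t-test, two-sided).
t = (x̄_1 − x̄_2)/√(s_1²/n_1 + s_2²/n_2) = (9760 − 8850)/√(943²/14 + 2720²/38) = 1.791
Welch–Satterthwaite df ≈ 49.95
Two-sided p-value ≈ 0.0794
Since p ≈ 0.0794 > α = 0.05, fail to reject H0; the evidence is not statistically significant.

t = 1.791; fail to reject H0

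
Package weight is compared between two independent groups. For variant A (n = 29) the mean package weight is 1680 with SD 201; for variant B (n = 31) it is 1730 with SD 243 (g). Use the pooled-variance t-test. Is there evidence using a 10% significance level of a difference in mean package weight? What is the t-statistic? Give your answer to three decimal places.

-0.865

Let group 1 = variant A, group 2 = variant B. H0: μ_1 = μ_2; H1: μ_1 ≠ μ_2 (two-sample pooled-variance t-test, two-sided).
s_p² = [(29−1)·201² + (31−1)·243²]/(29+31−2) = 50046.5
t = (1680 − 1730)/√[50046.5·(1/29 + 1/31)] = -0.865
df = n₁ + n₂ − 2 = 58
Two-sided p-value ≈ 0.3905
Since p ≈ 0.3905 > α = 0.1, fail to reject H0; the evidence is not statistically significant.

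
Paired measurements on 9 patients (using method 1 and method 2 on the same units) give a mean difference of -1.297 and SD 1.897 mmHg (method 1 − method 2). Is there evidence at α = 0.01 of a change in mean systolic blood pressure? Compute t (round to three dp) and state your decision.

H0: μ_d = 0; H1: μ_d ≠ 0 (paired t-test on the differences, two-sided).
t = d̄/(s_d/√n) = -1.297/(1.897/√9) = -2.051
df = n − 1 = 8
Two-sided p-value ≈ 0.0744
Since p ≈ 0.0744 > α = 0.01, fail to reject H0; the evidence is not statistically significant.

t = -2.051; fail to reject H0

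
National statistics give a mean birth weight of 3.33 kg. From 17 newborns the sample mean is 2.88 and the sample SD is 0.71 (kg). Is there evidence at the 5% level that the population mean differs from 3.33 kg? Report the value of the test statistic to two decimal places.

-2.61

H0: μ = 3.33; H1: μ ≠ 3.33 (one-sample t-test, two-sided).
t = (x̄ − μ₀)/(s/√n) = (2.88 − 3.33)/(0.71/√17) = -2.61
df = n − 1 = 16
Two-sided p-value ≈ 0.0188
Since p ≈ 0.0188 < α = 0.05, reject H0; the evidence is statistically significant.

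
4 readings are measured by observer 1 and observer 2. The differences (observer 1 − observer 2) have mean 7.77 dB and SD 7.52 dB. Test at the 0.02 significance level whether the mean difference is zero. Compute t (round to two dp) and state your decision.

H0: μ_d = 0; H1: μ_d ≠ 0 (paired t-test on the differences, two-sided).
t = d̄/(s_d/√n) = 7.77/(7.52/√4) = 2.07
df = n − 1 = 3
Two-sided p-value ≈ 0.131
Since p ≈ 0.131 > α = 0.02, fail to reject H0; the data do not provide sufficient evidence against H0.

t = 2.07; fail to reject H0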